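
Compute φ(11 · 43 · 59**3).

84797160

φ(11) = 11 − 1 = 10.
φ(43) = 43 − 1 = 42.
φ(59^3) = 59^3 − 59^2 = 205379 − 3481 = 201898.
φ(97144267) = 10 × 42 × 201898 = 84797160.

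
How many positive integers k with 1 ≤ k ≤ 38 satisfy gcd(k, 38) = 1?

18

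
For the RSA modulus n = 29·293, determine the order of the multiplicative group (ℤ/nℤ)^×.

φ(29) = 29 − 1 = 28.
φ(293) = 293 − 1 = 292.
Multiply: 28 · 292 = 8176.

8176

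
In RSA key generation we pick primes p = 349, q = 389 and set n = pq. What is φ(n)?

135024

φ(135761) = 135761 · (1 − 1/349) · (1 − 1/389)
       = 135761 · 135024/135761 = 135024.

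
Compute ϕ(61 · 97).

φ(5917) = 5917 · (1 − 1/61) · (1 − 1/97)
       = 5917 · 5760/5917 = 5760.

5760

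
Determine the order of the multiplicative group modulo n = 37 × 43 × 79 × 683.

80432352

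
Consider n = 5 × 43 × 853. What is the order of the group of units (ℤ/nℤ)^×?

143136

φ(183395) = 183395 · (1 − 1/5) · (1 − 1/43) · (1 − 1/853)
       = 183395 · 143136/183395 = 143136.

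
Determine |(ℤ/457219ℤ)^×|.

Prime factorization: 457219 = 7^3 × 31 × 43.
φ(457219) = 457219 · (1 − 1/7) · (1 − 1/31) · (1 − 1/43)
       = 457219 · 7560/9331 = 370440.

370440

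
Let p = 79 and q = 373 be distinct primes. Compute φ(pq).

29016

φ(n) = (p − 1)(q − 1) = (79−1)(373−1) = 78·372 = 29016.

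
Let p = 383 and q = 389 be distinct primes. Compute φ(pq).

148216

φ(pq) = (p−1)(q−1) = 382 · 388 = 148216.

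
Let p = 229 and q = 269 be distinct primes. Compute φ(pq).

φ(n) = (p − 1)(q − 1) = (229−1)(269−1) = 228·268 = 61104.

61104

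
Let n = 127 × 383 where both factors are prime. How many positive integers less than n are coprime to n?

48132

For distinct primes, φ(pq) = (p−1)(q−1) = 126 × 382 = 48132.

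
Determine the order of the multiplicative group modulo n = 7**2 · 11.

φ(7^2) = 7^1·(7−1) = 7·6 = 42.
φ(11) = 11 − 1 = 10.
φ(539) = 42 × 10 = 420.

420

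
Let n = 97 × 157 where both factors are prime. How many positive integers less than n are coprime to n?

φ(n) = (p − 1)(q − 1) = (97−1)(157−1) = 96·156 = 14976.

14976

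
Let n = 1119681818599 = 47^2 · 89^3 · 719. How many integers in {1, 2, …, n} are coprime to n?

1082038763168

φ(1119681818599) = 1119681818599 · (1 − 1/47) · (1 − 1/89) · (1 − 1/719)
       = 1119681818599 · 2906464/3007577 = 1082038763168.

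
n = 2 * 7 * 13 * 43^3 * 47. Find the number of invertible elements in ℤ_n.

257203296

φ(2) = 2 − 1 = 1.
φ(7) = 7 − 1 = 6.
φ(13) = 13 − 1 = 12.
φ(43^3) = 43^3 − 43^2 = 79507 − 1849 = 77658.
φ(47) = 47 − 1 = 46.
Since φ is multiplicative, φ(680102878) = 1 · 6 · 12 · 77658 · 46 = 257203296.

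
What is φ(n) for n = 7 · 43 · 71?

17640

φ(21371) = 21371 · (1 − 1/7) · (1 − 1/43) · (1 − 1/71)
       = 21371 · 17640/21371 = 17640.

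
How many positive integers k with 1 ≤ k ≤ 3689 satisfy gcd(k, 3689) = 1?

Prime factorization: 3689 = 7 · 17 · 31.
φ(3689) = 3689 · (1 − 1/7) · (1 − 1/17) · (1 − 1/31)
       = 3689 · 2880/3689 = 2880.

2880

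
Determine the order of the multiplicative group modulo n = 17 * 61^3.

φ(17) = 17 − 1 = 16.
φ(61^3) = 61^3 − 61^2 = 226981 − 3721 = 223260.
Multiply: 16 · 223260 = 3572160.

3572160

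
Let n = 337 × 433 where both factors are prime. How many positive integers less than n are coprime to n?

145152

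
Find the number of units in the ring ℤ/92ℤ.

44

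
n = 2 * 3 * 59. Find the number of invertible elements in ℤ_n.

φ(354) = 354 · (1 − 1/2) · (1 − 1/3) · (1 − 1/59)
       = 354 · 116/354 = 116.

116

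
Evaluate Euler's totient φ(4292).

2016

4292 = 2^2 × 29 × 37.
φ(4292) = 4292 · (1 − 1/2) · (1 − 1/29) · (1 − 1/37)
       = 4292 · 1008/2146 = 2016.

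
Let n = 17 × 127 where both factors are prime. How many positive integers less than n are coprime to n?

For distinct primes, φ(pq) = (p−1)(q−1) = 16 × 126 = 2016.

2016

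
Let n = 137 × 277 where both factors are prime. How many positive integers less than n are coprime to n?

37536

φ(n) = (p − 1)(q − 1) = (137−1)(277−1) = 136·276 = 37536.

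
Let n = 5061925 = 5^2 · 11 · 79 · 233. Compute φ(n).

3619200

φ(5^2) = 5^2 − 5^1 = 25 − 5 = 20.
φ(11) = 11 − 1 = 10.
φ(79) = 79 − 1 = 78.
φ(233) = 233 − 1 = 232.
φ(5061925) = 20 × 10 × 78 × 232 = 3619200.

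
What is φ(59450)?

22400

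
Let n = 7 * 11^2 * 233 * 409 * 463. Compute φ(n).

28862507520

φ(37371766817) = 37371766817 · (1 − 1/7) · (1 − 1/11) · (1 − 1/233) · (1 − 1/409) · (1 − 1/463)
       = 37371766817 · 2623864320/3397433347 = 28862507520.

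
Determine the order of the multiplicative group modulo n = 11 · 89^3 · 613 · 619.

φ(11) = 11 − 1 = 10.
φ(89^3) = 89^3 − 89^2 = 704969 − 7921 = 697048.
φ(613) = 613 − 1 = 612.
φ(619) = 619 − 1 = 618.
φ(2942482093573) = 10 × 697048 × 612 × 618 = 2636347063680.

2636347063680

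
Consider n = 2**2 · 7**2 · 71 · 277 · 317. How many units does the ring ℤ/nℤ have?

512830080

φ(2^2) = 2^2 − 2^1 = 4 − 2 = 2.
φ(7^2) = 7^1·(7−1) = 7·6 = 42.
φ(71) = 71 − 1 = 70.
φ(277) = 277 − 1 = 276.
φ(317) = 317 − 1 = 316.
Multiply: 2 · 42 · 70 · 276 · 316 = 512830080.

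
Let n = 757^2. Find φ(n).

φ(757^2) = 757^1·(757−1) = 757·756 = 572292.

572292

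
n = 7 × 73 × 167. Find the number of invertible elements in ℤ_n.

71712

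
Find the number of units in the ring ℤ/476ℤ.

Factor 476: 476 = 2^2 * 7 * 17.
φ(476) = 476 · (1 − 1/2) · (1 − 1/7) · (1 − 1/17)
       = 476 · 96/238 = 192.

192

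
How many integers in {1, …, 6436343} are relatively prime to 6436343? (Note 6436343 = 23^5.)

φ(6436343) = 6436343 · (1 − 1/23)
       = 6436343 · 22/23 = 6156502.

6156502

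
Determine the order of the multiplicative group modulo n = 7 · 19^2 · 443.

φ(7) = 7 − 1 = 6.
φ(19^2) = 19^2 − 19^1 = 361 − 19 = 342.
φ(443) = 443 − 1 = 442.
φ(1119461) = 6 × 342 × 442 = 906984.

906984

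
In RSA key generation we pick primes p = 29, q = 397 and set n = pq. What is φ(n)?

11088

φ(29) = 29 − 1 = 28.
φ(397) = 397 − 1 = 396.
Since φ is multiplicative, φ(11513) = 28 · 396 = 11088.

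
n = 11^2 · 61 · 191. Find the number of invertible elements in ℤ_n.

1254000

φ(11^2) = 11^2 − 11^1 = 121 − 11 = 110.
φ(61) = 61 − 1 = 60.
φ(191) = 191 − 1 = 190.
Since φ is multiplicative, φ(1409771) = 110 · 60 · 190 = 1254000.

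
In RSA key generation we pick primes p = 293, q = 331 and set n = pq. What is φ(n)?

φ(293) = 293 − 1 = 292.
φ(331) = 331 − 1 = 330.
Since φ is multiplicative, φ(96983) = 292 · 330 = 96360.

96360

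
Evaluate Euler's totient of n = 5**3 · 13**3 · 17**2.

φ(5^3) = 5^3 − 5^2 = 125 − 25 = 100.
φ(13^3) = 13^3 − 13^2 = 2197 − 169 = 2028.
φ(17^2) = 17^2 − 17^1 = 289 − 17 = 272.
Multiply: 100 · 2028 · 272 = 55161600.

55161600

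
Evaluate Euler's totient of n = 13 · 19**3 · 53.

4054752

φ(13) = 13 − 1 = 12.
φ(19^3) = 19^2·(19−1) = 361·18 = 6498.
φ(53) = 53 − 1 = 52.
φ(4725851) = 12 × 6498 × 52 = 4054752.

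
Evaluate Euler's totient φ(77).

Factor 77: 77 = 7 * 11.
φ(7) = 7 − 1 = 6.
φ(11) = 11 − 1 = 10.
Multiply: 6 · 10 = 60.

60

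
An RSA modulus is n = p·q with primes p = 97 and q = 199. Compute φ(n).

φ(19303) = 19303 · (1 − 1/97) · (1 − 1/199)
       = 19303 · 19008/19303 = 19008.

19008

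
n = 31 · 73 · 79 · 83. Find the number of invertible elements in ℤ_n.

13815360

φ(14838491) = 14838491 · (1 − 1/31) · (1 − 1/73) · (1 − 1/79) · (1 − 1/83)
       = 14838491 · 13815360/14838491 = 13815360.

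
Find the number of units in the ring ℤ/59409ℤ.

31680

First factor: 59409 = 3**2 × 7 × 23 × 41.
φ(3^2) = 3^1·(3−1) = 3·2 = 6.
φ(7) = 7 − 1 = 6.
φ(23) = 23 − 1 = 22.
φ(41) = 41 − 1 = 40.
φ(59409) = 6 × 6 × 22 × 40 = 31680.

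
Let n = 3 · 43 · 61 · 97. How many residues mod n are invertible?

φ(763293) = 763293 · (1 − 1/3) · (1 − 1/43) · (1 − 1/61) · (1 − 1/97)
       = 763293 · 483840/763293 = 483840.

483840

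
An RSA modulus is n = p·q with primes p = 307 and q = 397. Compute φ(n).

φ(307) = 307 − 1 = 306.
φ(397) = 397 − 1 = 396.
Multiply: 306 · 396 = 121176.

121176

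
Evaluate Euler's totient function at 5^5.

φ(3125) = 3125 · (1 − 1/5)
       = 3125 · 4/5 = 2500.

2500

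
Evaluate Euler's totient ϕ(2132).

960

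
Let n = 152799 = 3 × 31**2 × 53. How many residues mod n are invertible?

φ(152799) = 152799 · (1 − 1/3) · (1 − 1/31) · (1 − 1/53)
       = 152799 · 3120/4929 = 96720.

96720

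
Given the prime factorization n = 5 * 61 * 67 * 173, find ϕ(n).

2724480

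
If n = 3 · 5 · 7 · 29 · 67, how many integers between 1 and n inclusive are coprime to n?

88704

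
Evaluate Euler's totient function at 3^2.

φ(3^2) = 3^2 − 3^1 = 9 − 3 = 6.

6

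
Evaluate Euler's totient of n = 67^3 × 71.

20739180

φ(21354173) = 21354173 · (1 − 1/67) · (1 − 1/71)
       = 21354173 · 4620/4757 = 20739180.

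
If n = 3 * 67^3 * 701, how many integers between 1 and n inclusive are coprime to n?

φ(3) = 3 − 1 = 2.
φ(67^3) = 67^2·(67−1) = 4489·66 = 296274.
φ(701) = 701 − 1 = 700.
Multiply: 2 · 296274 · 700 = 414783600.

414783600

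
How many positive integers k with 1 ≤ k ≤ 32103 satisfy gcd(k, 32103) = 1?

20160

Factor 32103: 32103 = 3^3 × 29 × 41.
φ(32103) = 32103 · (1 − 1/3) · (1 − 1/29) · (1 − 1/41)
       = 32103 · 2240/3567 = 20160.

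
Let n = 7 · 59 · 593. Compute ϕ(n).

206016

φ(244909) = 244909 · (1 − 1/7) · (1 − 1/59) · (1 − 1/593)
       = 244909 · 206016/244909 = 206016.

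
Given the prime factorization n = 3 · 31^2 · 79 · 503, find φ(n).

72830160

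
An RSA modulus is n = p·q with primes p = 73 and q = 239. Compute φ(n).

17136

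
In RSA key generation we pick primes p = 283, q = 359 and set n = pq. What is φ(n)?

100956

φ(pq) = (p−1)(q−1) = 282 · 358 = 100956.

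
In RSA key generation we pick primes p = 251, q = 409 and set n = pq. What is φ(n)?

102000

φ(pq) = (p−1)(q−1) = 250 · 408 = 102000.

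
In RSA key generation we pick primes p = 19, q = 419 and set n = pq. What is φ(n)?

7524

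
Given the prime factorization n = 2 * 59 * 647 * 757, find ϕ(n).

φ(2) = 2 − 1 = 1.
φ(59) = 59 − 1 = 58.
φ(647) = 647 − 1 = 646.
φ(757) = 757 − 1 = 756.
Multiply: 1 · 58 · 646 · 756 = 28325808.

28325808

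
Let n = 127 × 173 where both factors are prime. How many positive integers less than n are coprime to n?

21672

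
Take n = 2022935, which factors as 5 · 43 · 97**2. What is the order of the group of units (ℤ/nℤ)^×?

1564416

φ(2022935) = 2022935 · (1 − 1/5) · (1 − 1/43) · (1 − 1/97)
       = 2022935 · 16128/20855 = 1564416.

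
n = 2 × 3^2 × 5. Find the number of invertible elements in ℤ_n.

24

φ(90) = 90 · (1 − 1/2) · (1 − 1/3) · (1 − 1/5)
       = 90 · 8/30 = 24.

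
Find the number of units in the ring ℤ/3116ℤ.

Factor 3116: 3116 = 2^2 · 19 · 41.
φ(2^2) = 2^2 − 2^1 = 4 − 2 = 2.
φ(19) = 19 − 1 = 18.
φ(41) = 41 − 1 = 40.
φ(3116) = 2 × 18 × 40 = 1440.

1440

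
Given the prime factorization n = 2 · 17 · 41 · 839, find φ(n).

φ(2) = 2 − 1 = 1.
φ(17) = 17 − 1 = 16.
φ(41) = 41 − 1 = 40.
φ(839) = 839 − 1 = 838.
Since φ is multiplicative, φ(1169566) = 1 · 16 · 40 · 838 = 536320.

536320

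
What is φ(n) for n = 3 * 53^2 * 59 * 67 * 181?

3797988480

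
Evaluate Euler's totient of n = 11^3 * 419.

505780

φ(557689) = 557689 · (1 − 1/11) · (1 − 1/419)
       = 557689 · 4180/4609 = 505780.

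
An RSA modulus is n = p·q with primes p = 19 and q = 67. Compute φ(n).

φ(n) = (p − 1)(q − 1) = (19−1)(67−1) = 18·66 = 1188.

1188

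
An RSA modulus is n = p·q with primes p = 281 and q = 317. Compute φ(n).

88480

φ(n) = (p − 1)(q − 1) = (281−1)(317−1) = 280·316 = 88480.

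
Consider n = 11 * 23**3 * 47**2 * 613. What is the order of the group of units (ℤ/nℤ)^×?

φ(181230956929) = 181230956929 · (1 − 1/11) · (1 − 1/23) · (1 − 1/47) · (1 − 1/613)
       = 181230956929 · 6193440/7289183 = 153987498720.

153987498720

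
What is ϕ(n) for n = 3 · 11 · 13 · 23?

5280

φ(9867) = 9867 · (1 − 1/3) · (1 − 1/11) · (1 − 1/13) · (1 − 1/23)
       = 9867 · 5280/9867 = 5280.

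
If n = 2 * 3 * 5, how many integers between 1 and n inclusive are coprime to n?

8

φ(30) = 30 · (1 − 1/2) · (1 − 1/3) · (1 − 1/5)
       = 30 · 8/30 = 8.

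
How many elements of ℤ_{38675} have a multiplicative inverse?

First factor: 38675 = 5^2 · 7 · 13 · 17.
φ(38675) = 38675 · (1 − 1/5) · (1 − 1/7) · (1 − 1/13) · (1 − 1/17)
       = 38675 · 4608/7735 = 23040.

23040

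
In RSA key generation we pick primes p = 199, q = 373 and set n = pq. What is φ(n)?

For distinct primes, φ(pq) = (p−1)(q−1) = 198 × 372 = 73656.

73656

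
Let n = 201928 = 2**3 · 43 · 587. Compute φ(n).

98448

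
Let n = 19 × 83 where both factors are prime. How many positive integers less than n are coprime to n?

1476

For distinct primes, φ(pq) = (p−1)(q−1) = 18 × 82 = 1476.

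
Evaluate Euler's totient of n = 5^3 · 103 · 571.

φ(5^3) = 5^3 − 5^2 = 125 − 25 = 100.
φ(103) = 103 − 1 = 102.
φ(571) = 571 − 1 = 570.
φ(7351625) = 100 × 102 × 570 = 5814000.

5814000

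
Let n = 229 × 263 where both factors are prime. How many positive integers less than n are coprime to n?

φ(pq) = (p−1)(q−1) = 228 · 262 = 59736.

59736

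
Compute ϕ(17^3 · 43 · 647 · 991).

φ(135454411843) = 135454411843 · (1 − 1/17) · (1 − 1/43) · (1 − 1/647) · (1 − 1/991)
       = 135454411843 · 429770880/468700387 = 124203784320.

124203784320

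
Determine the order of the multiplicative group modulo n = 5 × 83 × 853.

279456

φ(5) = 5 − 1 = 4.
φ(83) = 83 − 1 = 82.
φ(853) = 853 − 1 = 852.
Multiply: 4 · 82 · 852 = 279456.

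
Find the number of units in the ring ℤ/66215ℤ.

46080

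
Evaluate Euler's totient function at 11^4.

13310

φ(14641) = 14641 · (1 − 1/11)
       = 14641 · 10/11 = 13310.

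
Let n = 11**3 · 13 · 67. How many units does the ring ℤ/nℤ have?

958320

φ(11^3) = 11^3 − 11^2 = 1331 − 121 = 1210.
φ(13) = 13 − 1 = 12.
φ(67) = 67 − 1 = 66.
φ(1159301) = 1210 × 12 × 66 = 958320.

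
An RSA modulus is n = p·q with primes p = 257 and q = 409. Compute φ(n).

φ(pq) = (p−1)(q−1) = 256 · 408 = 104448.

104448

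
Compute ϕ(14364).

3888

Factor 14364: 14364 = 2**2 × 3**3 × 7 × 19.
φ(14364) = 14364 · (1 − 1/2) · (1 − 1/3) · (1 − 1/7) · (1 − 1/19)
       = 14364 · 216/798 = 3888.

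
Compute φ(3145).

2304

Factor 3145: 3145 = 5 · 17 · 37.
φ(3145) = 3145 · (1 − 1/5) · (1 − 1/17) · (1 − 1/37)
       = 3145 · 2304/3145 = 2304.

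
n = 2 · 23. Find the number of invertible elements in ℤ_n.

22

φ(2) = 2 − 1 = 1.
φ(23) = 23 − 1 = 22.
Multiply: 1 · 22 = 22.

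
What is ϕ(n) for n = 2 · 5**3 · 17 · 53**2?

φ(11938250) = 11938250 · (1 − 1/2) · (1 − 1/5) · (1 − 1/17) · (1 − 1/53)
       = 11938250 · 3328/9010 = 4409600.

4409600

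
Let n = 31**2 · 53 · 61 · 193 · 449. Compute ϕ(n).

φ(31^2) = 31^1·(31−1) = 31·30 = 930.
φ(53) = 53 − 1 = 52.
φ(61) = 61 − 1 = 60.
φ(193) = 193 − 1 = 192.
φ(449) = 449 − 1 = 448.
Since φ is multiplicative, φ(269235759841) = 930 · 52 · 60 · 192 · 448 = 249584025600.

249584025600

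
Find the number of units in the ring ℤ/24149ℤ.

24149 = 19 · 31 · 41.
φ(19) = 19 − 1 = 18.
φ(31) = 31 − 1 = 30.
φ(41) = 41 − 1 = 40.
φ(24149) = 18 × 30 × 40 = 21600.

21600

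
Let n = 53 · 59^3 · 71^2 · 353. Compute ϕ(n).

18366838730240

φ(19369718419151) = 19369718419151 · (1 − 1/53) · (1 − 1/59) · (1 − 1/71) · (1 − 1/353)
       = 19369718419151 · 74314240/78372001 = 18366838730240.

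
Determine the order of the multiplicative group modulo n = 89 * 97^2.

φ(837401) = 837401 · (1 − 1/89) · (1 − 1/97)
       = 837401 · 8448/8633 = 819456.

819456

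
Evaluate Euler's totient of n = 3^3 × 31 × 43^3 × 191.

φ(12710545569) = 12710545569 · (1 − 1/3) · (1 − 1/31) · (1 − 1/43) · (1 − 1/191)
       = 12710545569 · 478800/763809 = 7967710800.

7967710800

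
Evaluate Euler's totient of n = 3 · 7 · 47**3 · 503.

612122736

φ(1096682349) = 1096682349 · (1 − 1/3) · (1 − 1/7) · (1 − 1/47) · (1 − 1/503)
       = 1096682349 · 277104/496461 = 612122736.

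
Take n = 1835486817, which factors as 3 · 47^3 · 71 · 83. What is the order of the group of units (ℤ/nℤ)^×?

1166528720

φ(3) = 3 − 1 = 2.
φ(47^3) = 47^3 − 47^2 = 103823 − 2209 = 101614.
φ(71) = 71 − 1 = 70.
φ(83) = 83 − 1 = 82.
φ(1835486817) = 2 × 101614 × 70 × 82 = 1166528720.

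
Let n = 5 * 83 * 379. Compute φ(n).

φ(5) = 5 − 1 = 4.
φ(83) = 83 − 1 = 82.
φ(379) = 379 − 1 = 378.
Since φ is multiplicative, φ(157285) = 4 · 82 · 378 = 123984.

123984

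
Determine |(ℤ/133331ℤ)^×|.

105600

Factor 133331: 133331 = 11 · 17 · 23 · 31.
φ(133331) = 133331 · (1 − 1/11) · (1 − 1/17) · (1 − 1/23) · (1 − 1/31)
       = 133331 · 105600/133331 = 105600.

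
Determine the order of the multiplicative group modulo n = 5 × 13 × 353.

16896

φ(22945) = 22945 · (1 − 1/5) · (1 − 1/13) · (1 − 1/353)
       = 22945 · 16896/22945 = 16896.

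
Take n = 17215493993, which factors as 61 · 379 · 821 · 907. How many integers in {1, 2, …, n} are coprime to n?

16849425600

φ(17215493993) = 17215493993 · (1 − 1/61) · (1 − 1/379) · (1 − 1/821) · (1 − 1/907)
       = 17215493993 · 16849425600/17215493993 = 16849425600.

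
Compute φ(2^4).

φ(16) = 16 · (1 − 1/2)
       = 16 · 1/2 = 8.

8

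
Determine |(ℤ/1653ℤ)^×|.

1008

First factor: 1653 = 3 · 19 · 29.
φ(3) = 3 − 1 = 2.
φ(19) = 19 − 1 = 18.
φ(29) = 29 − 1 = 28.
φ(1653) = 2 × 18 × 28 = 1008.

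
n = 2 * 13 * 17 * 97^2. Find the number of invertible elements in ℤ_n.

1787904

φ(4158778) = 4158778 · (1 − 1/2) · (1 − 1/13) · (1 − 1/17) · (1 − 1/97)
       = 4158778 · 18432/42874 = 1787904.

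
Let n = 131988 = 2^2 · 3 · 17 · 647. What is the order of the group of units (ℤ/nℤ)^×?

41344

φ(2^2) = 2^2 − 2^1 = 4 − 2 = 2.
φ(3) = 3 − 1 = 2.
φ(17) = 17 − 1 = 16.
φ(647) = 647 − 1 = 646.
Multiply: 2 · 2 · 16 · 646 = 41344.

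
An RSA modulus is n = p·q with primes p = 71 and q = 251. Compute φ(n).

17500

φ(71) = 71 − 1 = 70.
φ(251) = 251 − 1 = 250.
Multiply: 70 · 250 = 17500.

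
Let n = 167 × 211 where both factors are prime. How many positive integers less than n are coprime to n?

34860

φ(35237) = 35237 · (1 − 1/167) · (1 − 1/211)
       = 35237 · 34860/35237 = 34860.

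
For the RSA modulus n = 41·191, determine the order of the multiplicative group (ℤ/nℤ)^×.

φ(pq) = (p−1)(q−1) = 40 · 190 = 7600.

7600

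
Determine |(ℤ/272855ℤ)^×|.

193600

Prime factorization: 272855 = 5 · 11^3 · 41.
φ(272855) = 272855 · (1 − 1/5) · (1 − 1/11) · (1 − 1/41)
       = 272855 · 1600/2255 = 193600.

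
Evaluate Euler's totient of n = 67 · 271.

φ(67) = 67 − 1 = 66.
φ(271) = 271 − 1 = 270.
Since φ is multiplicative, φ(18157) = 66 · 270 = 17820.

17820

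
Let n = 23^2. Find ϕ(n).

φ(529) = 529 · (1 − 1/23)
       = 529 · 22/23 = 506.

506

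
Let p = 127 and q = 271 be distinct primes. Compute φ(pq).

34020

φ(34417) = 34417 · (1 − 1/127) · (1 − 1/271)
       = 34417 · 34020/34417 = 34020.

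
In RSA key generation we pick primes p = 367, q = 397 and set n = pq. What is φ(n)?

144936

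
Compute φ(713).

Factor 713: 713 = 23 * 31.
φ(713) = 713 · (1 − 1/23) · (1 − 1/31)
       = 713 · 660/713 = 660.

660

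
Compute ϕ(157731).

Factor 157731: 157731 = 3 × 7^2 × 29 × 37.
φ(3) = 3 − 1 = 2.
φ(7^2) = 7^2 − 7^1 = 49 − 7 = 42.
φ(29) = 29 − 1 = 28.
φ(37) = 37 − 1 = 36.
Since φ is multiplicative, φ(157731) = 2 · 42 · 28 · 36 = 84672.

84672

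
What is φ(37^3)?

49284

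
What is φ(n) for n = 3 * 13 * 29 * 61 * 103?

4112640

φ(7106073) = 7106073 · (1 − 1/3) · (1 − 1/13) · (1 − 1/29) · (1 − 1/61) · (1 − 1/103)
       = 7106073 · 4112640/7106073 = 4112640.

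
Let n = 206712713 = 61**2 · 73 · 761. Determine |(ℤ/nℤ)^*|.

φ(206712713) = 206712713 · (1 − 1/61) · (1 − 1/73) · (1 − 1/761)
       = 206712713 · 3283200/3388733 = 200275200.

200275200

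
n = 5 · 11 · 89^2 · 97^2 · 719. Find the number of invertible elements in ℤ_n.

φ(5) = 5 − 1 = 4.
φ(11) = 11 − 1 = 10.
φ(89^2) = 89^1·(89−1) = 89·88 = 7832.
φ(97^2) = 97^1·(97−1) = 97·96 = 9312.
φ(719) = 719 − 1 = 718.
φ(2947237006505) = 4 × 10 × 7832 × 9312 × 718 = 2094595092480.

2094595092480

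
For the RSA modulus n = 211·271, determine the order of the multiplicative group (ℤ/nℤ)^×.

56700

For distinct primes, φ(pq) = (p−1)(q−1) = 210 × 270 = 56700.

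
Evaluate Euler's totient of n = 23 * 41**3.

1479280

φ(1585183) = 1585183 · (1 − 1/23) · (1 − 1/41)
       = 1585183 · 880/943 = 1479280.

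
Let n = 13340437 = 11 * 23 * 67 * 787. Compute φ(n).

φ(11) = 11 − 1 = 10.
φ(23) = 23 − 1 = 22.
φ(67) = 67 − 1 = 66.
φ(787) = 787 − 1 = 786.
Multiply: 10 · 22 · 66 · 786 = 11412720.

11412720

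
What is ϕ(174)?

56

Factor 174: 174 = 2 · 3 · 29.
φ(174) = 174 · (1 − 1/2) · (1 − 1/3) · (1 − 1/29)
       = 174 · 56/174 = 56.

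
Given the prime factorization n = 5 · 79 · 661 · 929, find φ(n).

191093760

φ(5) = 5 − 1 = 4.
φ(79) = 79 − 1 = 78.
φ(661) = 661 − 1 = 660.
φ(929) = 929 − 1 = 928.
Since φ is multiplicative, φ(242557255) = 4 · 78 · 660 · 928 = 191093760.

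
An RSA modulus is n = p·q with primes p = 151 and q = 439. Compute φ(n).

φ(pq) = (p−1)(q−1) = 150 · 438 = 65700.

65700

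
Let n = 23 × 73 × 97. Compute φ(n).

152064

φ(23) = 23 − 1 = 22.
φ(73) = 73 − 1 = 72.
φ(97) = 97 − 1 = 96.
Multiply: 22 · 72 · 96 = 152064.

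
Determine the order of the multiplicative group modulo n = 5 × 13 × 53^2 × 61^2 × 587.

283726010880

φ(398807086795) = 398807086795 · (1 − 1/5) · (1 − 1/13) · (1 − 1/53) · (1 − 1/61) · (1 − 1/587)
       = 398807086795 · 87759360/123355115 = 283726010880.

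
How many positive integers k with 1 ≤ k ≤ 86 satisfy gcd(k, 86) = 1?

42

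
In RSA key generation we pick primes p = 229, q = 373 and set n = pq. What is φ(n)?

φ(229) = 229 − 1 = 228.
φ(373) = 373 − 1 = 372.
Multiply: 228 · 372 = 84816.

84816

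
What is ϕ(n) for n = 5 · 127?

φ(5) = 5 − 1 = 4.
φ(127) = 127 − 1 = 126.
φ(635) = 4 × 126 = 504.

504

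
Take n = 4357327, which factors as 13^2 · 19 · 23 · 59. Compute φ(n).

φ(4357327) = 4357327 · (1 − 1/13) · (1 − 1/19) · (1 − 1/23) · (1 − 1/59)
       = 4357327 · 275616/335179 = 3583008.

3583008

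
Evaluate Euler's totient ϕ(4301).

4301 = 11 · 17 · 23.
φ(4301) = 4301 · (1 − 1/11) · (1 − 1/17) · (1 − 1/23)
       = 4301 · 3520/4301 = 3520.

3520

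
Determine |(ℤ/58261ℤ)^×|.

47040

First factor: 58261 = 7^2 × 29 × 41.
φ(58261) = 58261 · (1 − 1/7) · (1 − 1/29) · (1 − 1/41)
       = 58261 · 6720/8323 = 47040.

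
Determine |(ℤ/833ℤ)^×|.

672

833 = 7**2 * 17.
φ(833) = 833 · (1 − 1/7) · (1 − 1/17)
       = 833 · 96/119 = 672.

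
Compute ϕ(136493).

103680

First factor: 136493 = 7 · 17 · 31 · 37.
φ(7) = 7 − 1 = 6.
φ(17) = 17 − 1 = 16.
φ(31) = 31 − 1 = 30.
φ(37) = 37 − 1 = 36.
φ(136493) = 6 × 16 × 30 × 36 = 103680.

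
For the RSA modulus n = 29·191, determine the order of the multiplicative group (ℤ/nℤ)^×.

φ(5539) = 5539 · (1 − 1/29) · (1 − 1/191)
       = 5539 · 5320/5539 = 5320.

5320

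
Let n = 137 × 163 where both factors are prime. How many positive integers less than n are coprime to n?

φ(n) = (p − 1)(q − 1) = (137−1)(163−1) = 136·162 = 22032.

22032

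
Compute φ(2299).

2299 = 11^2 · 19.
φ(2299) = 2299 · (1 − 1/11) · (1 − 1/19)
       = 2299 · 180/209 = 1980.

1980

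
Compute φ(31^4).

φ(31^4) = 31^4 − 31^3 = 923521 − 29791 = 893730.

893730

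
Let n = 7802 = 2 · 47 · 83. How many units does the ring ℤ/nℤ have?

φ(2) = 2 − 1 = 1.
φ(47) = 47 − 1 = 46.
φ(83) = 83 − 1 = 82.
Multiply: 1 · 46 · 82 = 3772.

3772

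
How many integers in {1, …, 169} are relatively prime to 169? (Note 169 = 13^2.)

156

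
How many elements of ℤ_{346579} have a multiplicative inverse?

290304

First factor: 346579 = 17 * 19 * 29 * 37.
φ(346579) = 346579 · (1 − 1/17) · (1 − 1/19) · (1 − 1/29) · (1 − 1/37)
       = 346579 · 290304/346579 = 290304.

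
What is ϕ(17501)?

Factor 17501: 17501 = 11 * 37 * 43.
φ(17501) = 17501 · (1 − 1/11) · (1 − 1/37) · (1 − 1/43)
       = 17501 · 15120/17501 = 15120.

15120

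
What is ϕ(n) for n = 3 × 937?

φ(2811) = 2811 · (1 − 1/3) · (1 − 1/937)
       = 2811 · 1872/2811 = 1872.

1872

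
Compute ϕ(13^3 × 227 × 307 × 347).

φ(53128036351) = 53128036351 · (1 − 1/13) · (1 − 1/227) · (1 − 1/307) · (1 − 1/347)
       = 53128036351 · 287135712/314367079 = 48525935328.

48525935328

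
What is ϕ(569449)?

483840

Prime factorization: 569449 = 17 · 19 · 41 · 43.
φ(569449) = 569449 · (1 − 1/17) · (1 − 1/19) · (1 − 1/41) · (1 − 1/43)
       = 569449 · 483840/569449 = 483840.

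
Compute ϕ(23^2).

506

φ(23^2) = 23^1·(23−1) = 23·22 = 506.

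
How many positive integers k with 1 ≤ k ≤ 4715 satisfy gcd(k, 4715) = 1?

3520

Prime factorization: 4715 = 5 · 23 · 41.
φ(5) = 5 − 1 = 4.
φ(23) = 23 − 1 = 22.
φ(41) = 41 − 1 = 40.
Since φ is multiplicative, φ(4715) = 4 · 22 · 40 = 3520.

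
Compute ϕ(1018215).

Factor 1018215: 1018215 = 3^2 · 5 · 11^3 · 17.
φ(1018215) = 1018215 · (1 − 1/3) · (1 − 1/5) · (1 − 1/11) · (1 − 1/17)
       = 1018215 · 1280/2805 = 464640.

464640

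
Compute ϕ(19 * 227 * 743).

3018456

φ(3204559) = 3204559 · (1 − 1/19) · (1 − 1/227) · (1 − 1/743)
       = 3204559 · 3018456/3204559 = 3018456.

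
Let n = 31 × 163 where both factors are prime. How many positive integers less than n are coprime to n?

φ(n) = (p − 1)(q − 1) = (31−1)(163−1) = 30·162 = 4860.

4860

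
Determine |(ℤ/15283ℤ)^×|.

15283 = 17 · 29 · 31.
φ(17) = 17 − 1 = 16.
φ(29) = 29 − 1 = 28.
φ(31) = 31 − 1 = 30.
φ(15283) = 16 × 28 × 30 = 13440.

13440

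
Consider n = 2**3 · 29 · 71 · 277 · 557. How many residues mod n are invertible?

φ(2541448408) = 2541448408 · (1 − 1/2) · (1 − 1/29) · (1 − 1/71) · (1 − 1/277) · (1 − 1/557)
       = 2541448408 · 300773760/635362102 = 1203095040.

1203095040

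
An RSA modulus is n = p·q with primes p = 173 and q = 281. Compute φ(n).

48160

φ(n) = (p − 1)(q − 1) = (173−1)(281−1) = 172·280 = 48160.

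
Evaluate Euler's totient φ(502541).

423360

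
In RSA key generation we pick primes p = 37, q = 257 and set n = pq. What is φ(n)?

9216

For distinct primes, φ(pq) = (p−1)(q−1) = 36 × 256 = 9216.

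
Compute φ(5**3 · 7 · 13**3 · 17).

19468800

φ(5^3) = 5^3 − 5^2 = 125 − 25 = 100.
φ(7) = 7 − 1 = 6.
φ(13^3) = 13^3 − 13^2 = 2197 − 169 = 2028.
φ(17) = 17 − 1 = 16.
φ(32680375) = 100 × 6 × 2028 × 16 = 19468800.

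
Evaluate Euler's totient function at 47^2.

2162

φ(2209) = 2209 · (1 − 1/47)
       = 2209 · 46/47 = 2162.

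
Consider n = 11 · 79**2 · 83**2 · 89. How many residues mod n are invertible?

36905943360

φ(42091369771) = 42091369771 · (1 − 1/11) · (1 − 1/79) · (1 − 1/83) · (1 − 1/89)
       = 42091369771 · 5628480/6419303 = 36905943360.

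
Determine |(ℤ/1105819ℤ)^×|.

855360

First factor: 1105819 = 11^2 × 13 × 19 × 37.
φ(11^2) = 11^2 − 11^1 = 121 − 11 = 110.
φ(13) = 13 − 1 = 12.
φ(19) = 19 − 1 = 18.
φ(37) = 37 − 1 = 36.
Multiply: 110 · 12 · 18 · 36 = 855360.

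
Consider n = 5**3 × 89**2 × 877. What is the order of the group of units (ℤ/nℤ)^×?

φ(868339625) = 868339625 · (1 − 1/5) · (1 − 1/89) · (1 − 1/877)
       = 868339625 · 308352/390265 = 686083200.

686083200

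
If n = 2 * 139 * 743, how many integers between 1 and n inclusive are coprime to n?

102396

φ(2) = 2 − 1 = 1.
φ(139) = 139 − 1 = 138.
φ(743) = 743 − 1 = 742.
φ(206554) = 1 × 138 × 742 = 102396.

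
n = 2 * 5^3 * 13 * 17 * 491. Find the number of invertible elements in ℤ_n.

φ(2) = 2 − 1 = 1.
φ(5^3) = 5^3 − 5^2 = 125 − 25 = 100.
φ(13) = 13 − 1 = 12.
φ(17) = 17 − 1 = 16.
φ(491) = 491 − 1 = 490.
Multiply: 1 · 100 · 12 · 16 · 490 = 9408000.

9408000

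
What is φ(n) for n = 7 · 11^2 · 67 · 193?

8363520

φ(7) = 7 − 1 = 6.
φ(11^2) = 11^1·(11−1) = 11·10 = 110.
φ(67) = 67 − 1 = 66.
φ(193) = 193 − 1 = 192.
Since φ is multiplicative, φ(10952557) = 6 · 110 · 66 · 192 = 8363520.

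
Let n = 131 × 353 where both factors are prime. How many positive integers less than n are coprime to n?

For distinct primes, φ(pq) = (p−1)(q−1) = 130 × 352 = 45760.

45760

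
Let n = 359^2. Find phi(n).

128522

φ(359^2) = 359^1·(359−1) = 359·358 = 128522.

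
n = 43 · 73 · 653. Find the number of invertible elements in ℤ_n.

φ(2049767) = 2049767 · (1 − 1/43) · (1 − 1/73) · (1 − 1/653)
       = 2049767 · 1971648/2049767 = 1971648.

1971648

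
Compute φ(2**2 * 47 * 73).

6624

φ(2^2) = 2^1·(2−1) = 2·1 = 2.
φ(47) = 47 − 1 = 46.
φ(73) = 73 − 1 = 72.
Multiply: 2 · 46 · 72 = 6624.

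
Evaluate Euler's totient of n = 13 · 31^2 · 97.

φ(1211821) = 1211821 · (1 − 1/13) · (1 − 1/31) · (1 − 1/97)
       = 1211821 · 34560/39091 = 1071360.

1071360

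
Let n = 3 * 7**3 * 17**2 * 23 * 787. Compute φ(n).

2765613312

φ(5382893481) = 5382893481 · (1 − 1/3) · (1 − 1/7) · (1 − 1/17) · (1 − 1/23) · (1 − 1/787)
       = 5382893481 · 3320064/6462057 = 2765613312.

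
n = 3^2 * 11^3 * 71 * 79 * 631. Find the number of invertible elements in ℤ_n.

φ(42397023141) = 42397023141 · (1 − 1/3) · (1 − 1/11) · (1 − 1/71) · (1 − 1/79) · (1 − 1/631)
       = 42397023141 · 68796000/116796207 = 24972948000.

24972948000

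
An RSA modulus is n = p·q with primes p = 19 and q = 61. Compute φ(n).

1080

For distinct primes, φ(pq) = (p−1)(q−1) = 18 × 60 = 1080.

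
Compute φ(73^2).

5256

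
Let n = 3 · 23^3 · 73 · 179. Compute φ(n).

298305216

φ(476958567) = 476958567 · (1 − 1/3) · (1 − 1/23) · (1 − 1/73) · (1 − 1/179)
       = 476958567 · 563904/901623 = 298305216.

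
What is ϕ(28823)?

25920

Factor 28823: 28823 = 19 × 37 × 41.
φ(28823) = 28823 · (1 − 1/19) · (1 − 1/37) · (1 − 1/41)
       = 28823 · 25920/28823 = 25920.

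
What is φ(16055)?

11232

Prime factorization: 16055 = 5 · 13**2 · 19.
φ(16055) = 16055 · (1 − 1/5) · (1 − 1/13) · (1 − 1/19)
       = 16055 · 864/1235 = 11232.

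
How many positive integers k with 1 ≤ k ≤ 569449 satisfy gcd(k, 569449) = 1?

483840

First factor: 569449 = 17 * 19 * 41 * 43.
φ(569449) = 569449 · (1 − 1/17) · (1 − 1/19) · (1 − 1/41) · (1 − 1/43)
       = 569449 · 483840/569449 = 483840.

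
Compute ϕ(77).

First factor: 77 = 7 × 11.
φ(77) = 77 · (1 − 1/7) · (1 − 1/11)
       = 77 · 60/77 = 60.

60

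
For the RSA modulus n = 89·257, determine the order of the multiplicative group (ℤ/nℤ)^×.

22528

φ(22873) = 22873 · (1 − 1/89) · (1 − 1/257)
       = 22873 · 22528/22873 = 22528.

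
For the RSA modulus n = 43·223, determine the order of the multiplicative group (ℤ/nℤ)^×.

9324

For distinct primes, φ(pq) = (p−1)(q−1) = 42 × 222 = 9324.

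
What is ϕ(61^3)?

φ(226981) = 226981 · (1 − 1/61)
       = 226981 · 60/61 = 223260.

223260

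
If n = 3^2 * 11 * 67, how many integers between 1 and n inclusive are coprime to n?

φ(3^2) = 3^1·(3−1) = 3·2 = 6.
φ(11) = 11 − 1 = 10.
φ(67) = 67 − 1 = 66.
φ(6633) = 6 × 10 × 66 = 3960.

3960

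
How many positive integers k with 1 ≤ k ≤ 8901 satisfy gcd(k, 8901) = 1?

5544

Factor 8901: 8901 = 3^2 · 23 · 43.
φ(3^2) = 3^2 − 3^1 = 9 − 3 = 6.
φ(23) = 23 − 1 = 22.
φ(43) = 43 − 1 = 42.
φ(8901) = 6 × 22 × 42 = 5544.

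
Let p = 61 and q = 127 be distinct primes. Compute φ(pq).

7560

φ(n) = (p − 1)(q − 1) = (61−1)(127−1) = 60·126 = 7560.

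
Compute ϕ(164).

80

Factor 164: 164 = 2**2 · 41.
φ(164) = 164 · (1 − 1/2) · (1 − 1/41)
       = 164 · 40/82 = 80.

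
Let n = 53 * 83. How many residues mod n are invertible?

4264

φ(4399) = 4399 · (1 − 1/53) · (1 − 1/83)
       = 4399 · 4264/4399 = 4264.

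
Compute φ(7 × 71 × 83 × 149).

φ(7) = 7 − 1 = 6.
φ(71) = 71 − 1 = 70.
φ(83) = 83 − 1 = 82.
φ(149) = 149 − 1 = 148.
φ(6146399) = 6 × 70 × 82 × 148 = 5097120.

5097120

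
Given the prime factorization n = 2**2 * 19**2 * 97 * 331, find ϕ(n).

φ(46362508) = 46362508 · (1 − 1/2) · (1 − 1/19) · (1 − 1/97) · (1 − 1/331)
       = 46362508 · 570240/1220066 = 21669120.

21669120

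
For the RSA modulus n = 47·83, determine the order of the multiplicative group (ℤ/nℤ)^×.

3772

φ(pq) = (p−1)(q−1) = 46 · 82 = 3772.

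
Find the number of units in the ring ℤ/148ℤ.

Factor 148: 148 = 2^2 · 37.
φ(2^2) = 2^1·(2−1) = 2·1 = 2.
φ(37) = 37 − 1 = 36.
Multiply: 2 · 36 = 72.

72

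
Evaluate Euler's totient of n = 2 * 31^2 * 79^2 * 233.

φ(2794882066) = 2794882066 · (1 − 1/2) · (1 − 1/31) · (1 − 1/79) · (1 − 1/233)
       = 2794882066 · 542880/1141234 = 1329513120.

1329513120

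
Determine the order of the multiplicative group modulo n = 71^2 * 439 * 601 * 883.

1151994312000

φ(1174400948317) = 1174400948317 · (1 − 1/71) · (1 − 1/439) · (1 − 1/601) · (1 − 1/883)
       = 1174400948317 · 16225272000/16540858427 = 1151994312000.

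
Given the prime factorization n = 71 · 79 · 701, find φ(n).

φ(71) = 71 − 1 = 70.
φ(79) = 79 − 1 = 78.
φ(701) = 701 − 1 = 700.
Since φ is multiplicative, φ(3931909) = 70 · 78 · 700 = 3822000.

3822000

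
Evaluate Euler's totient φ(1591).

Factor 1591: 1591 = 37 * 43.
φ(1591) = 1591 · (1 − 1/37) · (1 − 1/43)
       = 1591 · 1512/1591 = 1512.

1512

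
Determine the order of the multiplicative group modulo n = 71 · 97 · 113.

φ(71) = 71 − 1 = 70.
φ(97) = 97 − 1 = 96.
φ(113) = 113 − 1 = 112.
φ(778231) = 70 × 96 × 112 = 752640.

752640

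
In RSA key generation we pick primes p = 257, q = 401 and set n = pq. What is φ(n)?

102400

φ(257) = 257 − 1 = 256.
φ(401) = 401 − 1 = 400.
Multiply: 256 · 400 = 102400.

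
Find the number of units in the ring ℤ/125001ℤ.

First factor: 125001 = 3**2 · 17 · 19 · 43.
φ(125001) = 125001 · (1 − 1/3) · (1 − 1/17) · (1 − 1/19) · (1 − 1/43)
       = 125001 · 24192/41667 = 72576.

72576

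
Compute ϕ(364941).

221760

First factor: 364941 = 3^2 × 23 × 41 × 43.
φ(364941) = 364941 · (1 − 1/3) · (1 − 1/23) · (1 − 1/41) · (1 − 1/43)
       = 364941 · 73920/121647 = 221760.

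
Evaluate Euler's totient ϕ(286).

120

Factor 286: 286 = 2 · 11 · 13.
φ(2) = 2 − 1 = 1.
φ(11) = 11 − 1 = 10.
φ(13) = 13 − 1 = 12.
Since φ is multiplicative, φ(286) = 1 · 10 · 12 = 120.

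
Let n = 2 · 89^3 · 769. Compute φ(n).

535332864

φ(1084242322) = 1084242322 · (1 − 1/2) · (1 − 1/89) · (1 − 1/769)
       = 1084242322 · 67584/136882 = 535332864.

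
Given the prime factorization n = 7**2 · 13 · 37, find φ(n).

18144

φ(23569) = 23569 · (1 − 1/7) · (1 − 1/13) · (1 − 1/37)
       = 23569 · 2592/3367 = 18144.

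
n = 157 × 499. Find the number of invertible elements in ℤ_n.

77688

φ(78343) = 78343 · (1 − 1/157) · (1 − 1/499)
       = 78343 · 77688/78343 = 77688.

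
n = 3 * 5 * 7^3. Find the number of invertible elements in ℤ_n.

2352

φ(3) = 3 − 1 = 2.
φ(5) = 5 − 1 = 4.
φ(7^3) = 7^3 − 7^2 = 343 − 49 = 294.
Since φ is multiplicative, φ(5145) = 2 · 4 · 294 = 2352.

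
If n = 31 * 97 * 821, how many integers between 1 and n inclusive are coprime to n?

φ(2468747) = 2468747 · (1 − 1/31) · (1 − 1/97) · (1 − 1/821)
       = 2468747 · 2361600/2468747 = 2361600.

2361600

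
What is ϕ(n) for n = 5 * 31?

120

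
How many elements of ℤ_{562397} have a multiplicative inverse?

562397 = 11 * 29 * 41 * 43.
φ(562397) = 562397 · (1 − 1/11) · (1 − 1/29) · (1 − 1/41) · (1 − 1/43)
       = 562397 · 470400/562397 = 470400.

470400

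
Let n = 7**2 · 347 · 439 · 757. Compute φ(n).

4811952096

φ(5650487969) = 5650487969 · (1 − 1/7) · (1 − 1/347) · (1 − 1/439) · (1 − 1/757)
       = 5650487969 · 687421728/807212567 = 4811952096.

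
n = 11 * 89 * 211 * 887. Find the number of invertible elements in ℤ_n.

163732800

φ(11) = 11 − 1 = 10.
φ(89) = 89 − 1 = 88.
φ(211) = 211 − 1 = 210.
φ(887) = 887 − 1 = 886.
φ(183226703) = 10 × 88 × 210 × 886 = 163732800.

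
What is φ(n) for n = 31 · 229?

6840

φ(31) = 31 − 1 = 30.
φ(229) = 229 − 1 = 228.
φ(7099) = 30 × 228 = 6840.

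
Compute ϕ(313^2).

φ(97969) = 97969 · (1 − 1/313)
       = 97969 · 312/313 = 97656.

97656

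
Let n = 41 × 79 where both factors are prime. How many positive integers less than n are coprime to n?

For distinct primes, φ(pq) = (p−1)(q−1) = 40 × 78 = 3120.

3120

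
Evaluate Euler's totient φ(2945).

Factor 2945: 2945 = 5 · 19 · 31.
φ(2945) = 2945 · (1 − 1/5) · (1 − 1/19) · (1 − 1/31)
       = 2945 · 2160/2945 = 2160.

2160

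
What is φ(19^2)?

342

φ(361) = 361 · (1 − 1/19)
       = 361 · 18/19 = 342.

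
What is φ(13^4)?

φ(13^4) = 13^3·(13−1) = 2197·12 = 26364.

26364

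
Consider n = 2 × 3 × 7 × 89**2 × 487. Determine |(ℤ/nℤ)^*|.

45676224

φ(2) = 2 − 1 = 1.
φ(3) = 3 − 1 = 2.
φ(7) = 7 − 1 = 6.
φ(89^2) = 89^2 − 89^1 = 7921 − 89 = 7832.
φ(487) = 487 − 1 = 486.
φ(162016134) = 1 × 2 × 6 × 7832 × 486 = 45676224.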